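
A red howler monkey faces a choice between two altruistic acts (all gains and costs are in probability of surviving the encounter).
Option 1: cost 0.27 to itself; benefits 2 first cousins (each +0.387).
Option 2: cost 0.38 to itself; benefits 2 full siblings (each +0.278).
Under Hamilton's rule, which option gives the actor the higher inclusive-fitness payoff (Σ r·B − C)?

Option 2

Option 1: r to a first cousin = 0.125.
Option 1: Σ r·B − C = (2·0.125·0.387) − 0.27 = -0.17325.
Option 2: r to a full sibling = 0.5.
Option 2: Σ r·B − C = (2·0.5·0.278) − 0.38 = -0.102.
Option 2 has the higher net inclusive-fitness payoff.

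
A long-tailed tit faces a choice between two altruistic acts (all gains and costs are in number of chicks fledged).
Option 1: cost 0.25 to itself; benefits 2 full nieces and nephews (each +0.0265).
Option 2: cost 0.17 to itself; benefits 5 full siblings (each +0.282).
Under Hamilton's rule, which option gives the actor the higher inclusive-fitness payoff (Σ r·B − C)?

Option 1: r to a full niece or nephew = 0.25.
Option 1: Σ r·B − C = (2·0.25·0.0265) − 0.25 = -0.23675.
Option 2: r to a full sibling = 0.5.
Option 2: Σ r·B − C = (5·0.5·0.282) − 0.17 = 0.535.
Option 2 has the higher net inclusive-fitness payoff.

Option 2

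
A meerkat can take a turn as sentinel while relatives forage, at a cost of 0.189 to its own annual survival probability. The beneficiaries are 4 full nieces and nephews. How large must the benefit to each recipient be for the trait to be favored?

0.189

r to a full niece or nephew = 0.25 (full aunt/uncle↔niece/nephew: two paths of length 3 through the shared grandparent pair: r = 2·(1/2)^3 = 1/4).
Hamilton's rule with n recipients of equal r: n·r·B > C, so B > C/(n·r) = 0.189/(4·0.25) = 0.189.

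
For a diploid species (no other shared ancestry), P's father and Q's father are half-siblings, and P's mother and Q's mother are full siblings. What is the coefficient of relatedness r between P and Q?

0.1875

Relatedness sums over independent paths through distinct common ancestors.
P and Q are related in two ways: half first cousins through their fathers (r = 1/16) and first cousins through their mothers (r = 1/8).
r = 1/16 + 1/8 = 0.1875.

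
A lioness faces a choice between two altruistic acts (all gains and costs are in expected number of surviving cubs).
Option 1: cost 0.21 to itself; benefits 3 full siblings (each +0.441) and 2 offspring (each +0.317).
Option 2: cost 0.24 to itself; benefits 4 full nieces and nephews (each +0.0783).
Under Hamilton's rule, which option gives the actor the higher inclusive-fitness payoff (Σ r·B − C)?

Option 1

Option 1: r to a full sibling = 0.5.
Option 1: r to an offspring = 0.5.
Option 1: Σ r·B − C = (3·0.5·0.441 + 2·0.5·0.317) − 0.21 = 0.7685.
Option 2: r to a full niece or nephew = 0.25.
Option 2: Σ r·B − C = (4·0.25·0.0783) − 0.24 = -0.1617.
Option 1 has the higher net inclusive-fitness payoff.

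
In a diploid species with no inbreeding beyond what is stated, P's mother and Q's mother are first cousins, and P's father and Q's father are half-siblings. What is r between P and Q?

Wright's path rule: contributions from independent ancestry routes add.
P and Q are related in two ways: second cousins through their mothers (r = 1/32) and half first cousins through their fathers (r = 1/16).
r = 1/32 + 1/16 = 0.09375.

0.09375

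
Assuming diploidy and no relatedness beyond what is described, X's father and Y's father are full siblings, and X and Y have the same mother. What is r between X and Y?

0.375

Independent pedigree routes through distinct common ancestors add.
X and Y are related in two ways: first cousins through their fathers (r = 1/8) and half-sibs through their shared mother (r = 1/4).
r = 1/8 + 1/4 = 0.375.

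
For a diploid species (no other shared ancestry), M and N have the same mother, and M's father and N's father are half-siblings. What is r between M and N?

0.3125

Relatedness sums over independent paths through distinct common ancestors.
M and N are related in two ways: half-sibs through their shared mother (r = 1/4) and half first cousins through their fathers (r = 1/16).
r = 1/4 + 1/16 = 5/16 = 0.3125.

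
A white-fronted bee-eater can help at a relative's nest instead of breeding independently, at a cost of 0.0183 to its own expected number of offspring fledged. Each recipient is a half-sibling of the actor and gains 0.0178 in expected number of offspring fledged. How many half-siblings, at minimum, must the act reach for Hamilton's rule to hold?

r to a half-sibling = 1/4 (half-sibs share one parent — one path of length 2: r = (1/2)^2 = 1/4).
Hamilton's rule: n·r·B > C  ⇒  n > C/(r·B) = 0.0183/(0.25·0.0178) = 4.112.
The smallest integer exceeding 4.112 is 5.

5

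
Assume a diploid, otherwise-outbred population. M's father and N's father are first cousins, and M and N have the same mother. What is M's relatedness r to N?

0.28125

Independent pedigree routes through distinct common ancestors add.
M and N are related in two ways: second cousins through their fathers (r = 1/32) and half-sibs through their shared mother (r = 1/4).
r = 1/32 + 1/4 = 9/32 = 0.28125.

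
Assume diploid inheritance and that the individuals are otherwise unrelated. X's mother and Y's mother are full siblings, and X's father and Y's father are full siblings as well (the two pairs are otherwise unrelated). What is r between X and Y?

With two independent routes of shared ancestry, r is the sum of the two contributions.
X and Y are related in two ways: first cousins through their mothers (r = 1/8) and first cousins through their fathers (r = 1/8) — i.e. double first cousins.
r = 1/8 + 1/8 = 1/4 = 0.25.

0.25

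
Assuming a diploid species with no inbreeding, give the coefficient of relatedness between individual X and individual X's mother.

Each parent–offspring link contributes a factor of 1/2, and independent paths through distinct common ancestors add.
One parent–offspring link: r = (1/2)^1 = 1/2.

0.5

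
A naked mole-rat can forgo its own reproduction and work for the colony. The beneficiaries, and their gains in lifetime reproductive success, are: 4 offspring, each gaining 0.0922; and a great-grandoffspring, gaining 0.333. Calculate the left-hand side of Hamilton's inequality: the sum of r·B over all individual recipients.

r to an offspring = 1/2 (one parent–offspring link: r = (1/2)^1 = 1/2).
r to a great-grandoffspring = 1/8 (three parent–offspring links: r = (1/2)^3 = 1/8).
Summing one r·B term per recipient: 4·0.5·0.0922 + 1·0.125·0.333 = 0.226025.

0.226025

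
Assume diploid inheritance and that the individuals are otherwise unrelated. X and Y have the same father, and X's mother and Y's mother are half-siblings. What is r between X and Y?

Wright's path rule: contributions from independent ancestry routes add.
X and Y are related in two ways: half-sibs through their shared father (r = 1/4) and half first cousins through their mothers (r = 1/16).
r = 1/4 + 1/16 = 0.3125.

0.3125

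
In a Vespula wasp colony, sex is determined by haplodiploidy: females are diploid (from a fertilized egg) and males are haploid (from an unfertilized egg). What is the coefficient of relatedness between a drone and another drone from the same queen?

Haploid brothers each carry a random half of the queen's diploid genome, so on average they share half: r = 1/2.

0.5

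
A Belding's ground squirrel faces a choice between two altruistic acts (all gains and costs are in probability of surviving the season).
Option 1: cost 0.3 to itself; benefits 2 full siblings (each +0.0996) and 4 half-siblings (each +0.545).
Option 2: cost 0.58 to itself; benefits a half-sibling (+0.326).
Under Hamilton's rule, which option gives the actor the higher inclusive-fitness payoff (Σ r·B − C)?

Option 1

Option 1: r to a full sibling = 0.5.
Option 1: r to a half-sibling = 0.25.
Option 1: Σ r·B − C = (2·0.5·0.0996 + 4·0.25·0.545) − 0.3 = 0.3446.
Option 2: r to a half-sibling = 0.25.
Option 2: Σ r·B − C = (1·0.25·0.326) − 0.58 = -0.4985.
Option 1 has the higher net inclusive-fitness payoff.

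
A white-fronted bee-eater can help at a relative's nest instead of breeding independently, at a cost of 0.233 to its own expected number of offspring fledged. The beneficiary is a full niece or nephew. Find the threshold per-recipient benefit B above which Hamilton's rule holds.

r to a full niece or nephew = 1/4 (full aunt/uncle↔niece/nephew: two paths of length 3 through the shared grandparent pair: r = 2·(1/2)^3 = 1/4).
Hamilton's rule with n recipients of equal r: n·r·B > C, so B > C/(n·r) = 0.233/(1·0.25) = 0.932.

0.932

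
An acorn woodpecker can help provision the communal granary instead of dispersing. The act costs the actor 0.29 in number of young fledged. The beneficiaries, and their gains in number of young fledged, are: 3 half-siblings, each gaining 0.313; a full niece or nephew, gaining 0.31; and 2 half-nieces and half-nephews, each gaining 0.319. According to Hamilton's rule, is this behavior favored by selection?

Hamilton's rule: the trait is favored when the sum of r·B over every recipient exceeds the actor's cost C.
r to a half-sibling = 0.25 (half-sibs share one parent — one path of length 2: r = (1/2)^2 = 1/4).
r to a full niece or nephew = 0.25 (full aunt/uncle↔niece/nephew: two paths of length 3 through the shared grandparent pair: r = 2·(1/2)^3 = 1/4).
r to a half-niece or half-nephew = 0.125 (half-aunt/uncle↔niece/nephew: one path of length 3: r = (1/2)^3 = 1/8).
Summing one r·B term per recipient: 3·0.25·0.313 + 1·0.25·0.31 + 2·0.125·0.319 = 0.392.
0.392 > 0.29: the indirect benefit exceeds the cost.

Yes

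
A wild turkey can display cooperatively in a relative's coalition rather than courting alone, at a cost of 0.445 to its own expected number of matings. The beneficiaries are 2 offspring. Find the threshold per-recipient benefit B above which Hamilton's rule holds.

r to an offspring = 1/2 (one parent–offspring link: r = (1/2)^1 = 1/2).
Hamilton's rule with n recipients of equal r: n·r·B > C, so B > C/(n·r) = 0.445/(2·0.5) = 0.445.

0.445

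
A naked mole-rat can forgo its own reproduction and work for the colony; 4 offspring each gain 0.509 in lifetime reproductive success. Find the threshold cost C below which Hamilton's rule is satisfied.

r to an offspring = 0.5 (one parent–offspring link: r = (1/2)^1 = 1/2).
Hamilton's rule: n·r·B > C, so the trait is favored while C < n·r·B = 4·0.5·0.509 = 1.018.

1.018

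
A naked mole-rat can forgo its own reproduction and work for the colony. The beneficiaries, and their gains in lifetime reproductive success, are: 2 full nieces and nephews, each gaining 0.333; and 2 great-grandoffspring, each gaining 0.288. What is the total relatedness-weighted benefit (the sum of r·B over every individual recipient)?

0.2385

r to a full niece or nephew = 1/4 (full aunt/uncle↔niece/nephew: two paths of length 3 through the shared grandparent pair: r = 2·(1/2)^3 = 1/4).
r to a great-grandoffspring = 1/8 (three parent–offspring links: r = (1/2)^3 = 1/8).
Summing one r·B term per recipient: 2·0.25·0.333 + 2·0.125·0.288 = 0.2385.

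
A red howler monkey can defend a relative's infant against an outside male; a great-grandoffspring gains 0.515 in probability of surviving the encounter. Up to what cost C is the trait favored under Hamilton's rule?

0.064375

r to a great-grandoffspring = 0.125 (three parent–offspring links: r = (1/2)^3 = 1/8).
Hamilton's rule: n·r·B > C, so the trait is favored while C < n·r·B = 1·0.125·0.515 = 0.064375.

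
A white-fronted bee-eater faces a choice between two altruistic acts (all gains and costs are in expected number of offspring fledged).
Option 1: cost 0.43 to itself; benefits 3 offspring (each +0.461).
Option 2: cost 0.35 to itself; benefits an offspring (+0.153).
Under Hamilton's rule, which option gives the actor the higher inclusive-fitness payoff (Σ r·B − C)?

Option 1: r to an offspring = 0.5.
Option 1: Σ r·B − C = (3·0.5·0.461) − 0.43 = 0.2615.
Option 2: r to an offspring = 0.5.
Option 2: Σ r·B − C = (1·0.5·0.153) − 0.35 = -0.2735.
Option 1 has the higher net inclusive-fitness payoff.

Option 1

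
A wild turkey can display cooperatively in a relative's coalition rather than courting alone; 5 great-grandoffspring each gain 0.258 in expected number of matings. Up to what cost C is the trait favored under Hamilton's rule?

r to a great-grandoffspring = 1/8 (three parent–offspring links: r = (1/2)^3 = 1/8).
Hamilton's rule: n·r·B > C, so the trait is favored while C < n·r·B = 5·0.125·0.258 = 0.16125.

0.16125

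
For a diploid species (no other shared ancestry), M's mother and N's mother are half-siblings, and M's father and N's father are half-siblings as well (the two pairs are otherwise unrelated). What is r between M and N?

0.125

Relatedness sums over independent paths through distinct common ancestors.
M and N are related in two ways: half first cousins through their mothers (r = 1/16) and half first cousins through their fathers (r = 1/16).
r = 1/16 + 1/16 = 0.125.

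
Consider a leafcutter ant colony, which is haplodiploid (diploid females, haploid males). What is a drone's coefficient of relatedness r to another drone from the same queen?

0.5

Haploid brothers each carry a random half of the queen's diploid genome, so on average they share half: r = 1/2.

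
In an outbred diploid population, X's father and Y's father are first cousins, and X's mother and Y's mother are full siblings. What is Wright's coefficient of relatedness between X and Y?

0.15625

Relatedness sums over independent paths through distinct common ancestors.
X and Y are related in two ways: second cousins through their fathers (r = 1/32) and first cousins through their mothers (r = 1/8).
r = 1/32 + 1/8 = 0.15625.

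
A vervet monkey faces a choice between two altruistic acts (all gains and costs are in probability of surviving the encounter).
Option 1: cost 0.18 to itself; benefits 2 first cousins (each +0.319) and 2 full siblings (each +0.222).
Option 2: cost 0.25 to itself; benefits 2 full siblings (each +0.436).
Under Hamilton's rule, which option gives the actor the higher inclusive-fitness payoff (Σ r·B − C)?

Option 1: r to a first cousin = 0.125.
Option 1: r to a full sibling = 0.5.
Option 1: Σ r·B − C = (2·0.125·0.319 + 2·0.5·0.222) − 0.18 = 0.12175.
Option 2: r to a full sibling = 0.5.
Option 2: Σ r·B − C = (2·0.5·0.436) − 0.25 = 0.186.
Option 2 has the higher net inclusive-fitness payoff.

Option 2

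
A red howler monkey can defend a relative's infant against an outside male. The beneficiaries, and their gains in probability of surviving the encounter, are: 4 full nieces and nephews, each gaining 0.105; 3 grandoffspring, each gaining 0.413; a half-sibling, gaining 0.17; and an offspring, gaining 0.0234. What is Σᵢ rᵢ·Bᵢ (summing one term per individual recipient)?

0.46895

r to a full niece or nephew = 0.25 (full aunt/uncle↔niece/nephew: two paths of length 3 through the shared grandparent pair: r = 2·(1/2)^3 = 1/4).
r to a grandoffspring = 0.25 (two parent–offspring links: r = (1/2)^2 = 1/4).
r to a half-sibling = 1/4 (half-sibs share one parent — one path of length 2: r = (1/2)^2 = 1/4).
r to an offspring = 1/2 (one parent–offspring link: r = (1/2)^1 = 1/2).
Summing one r·B term per recipient: 4·0.25·0.105 + 3·0.25·0.413 + 1·0.25·0.17 + 1·0.5·0.0234 = 0.46895.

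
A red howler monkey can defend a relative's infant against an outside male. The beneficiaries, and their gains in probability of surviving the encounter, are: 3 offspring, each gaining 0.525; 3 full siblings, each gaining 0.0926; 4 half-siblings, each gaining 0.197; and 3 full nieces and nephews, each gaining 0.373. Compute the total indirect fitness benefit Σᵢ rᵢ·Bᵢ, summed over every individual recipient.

r to an offspring = 1/2 (one parent–offspring link: r = (1/2)^1 = 1/2).
r to a full sibling = 1/2 (full sibs share both parents — two paths of length 2: r = 2·(1/2)^2 = 1/2).
r to a half-sibling = 0.25 (half-sibs share one parent — one path of length 2: r = (1/2)^2 = 1/4).
r to a full niece or nephew = 0.25 (full aunt/uncle↔niece/nephew: two paths of length 3 through the shared grandparent pair: r = 2·(1/2)^3 = 1/4).
Summing one r·B term per recipient: 3·0.5·0.525 + 3·0.5·0.0926 + 4·0.25·0.197 + 3·0.25·0.373 = 1.40315.

1.40315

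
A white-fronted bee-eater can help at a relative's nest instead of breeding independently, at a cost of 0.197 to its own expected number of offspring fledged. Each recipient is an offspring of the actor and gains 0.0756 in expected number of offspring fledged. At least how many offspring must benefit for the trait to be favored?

r to an offspring = 0.5 (one parent–offspring link: r = (1/2)^1 = 1/2).
Hamilton's rule: n·r·B > C  ⇒  n > C/(r·B) = 0.197/(0.5·0.0756) = 5.212.
The smallest integer exceeding 5.212 is 6.

6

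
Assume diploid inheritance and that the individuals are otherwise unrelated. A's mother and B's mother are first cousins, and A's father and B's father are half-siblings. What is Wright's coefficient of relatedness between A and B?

0.09375

Relatedness sums over independent paths through distinct common ancestors.
A and B are related in two ways: second cousins through their mothers (r = 1/32) and half first cousins through their fathers (r = 1/16).
r = 1/32 + 1/16 = 3/32 = 0.09375.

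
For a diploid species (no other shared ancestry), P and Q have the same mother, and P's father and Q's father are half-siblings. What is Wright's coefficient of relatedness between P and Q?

Independent pedigree routes through distinct common ancestors add.
P and Q are related in two ways: half-sibs through their shared mother (r = 1/4) and half first cousins through their fathers (r = 1/16).
r = 1/4 + 1/16 = 0.3125.

0.3125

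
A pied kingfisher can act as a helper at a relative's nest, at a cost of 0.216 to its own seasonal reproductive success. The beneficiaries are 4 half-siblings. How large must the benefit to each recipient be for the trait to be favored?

r to a half-sibling = 1/4 (half-sibs share one parent — one path of length 2: r = (1/2)^2 = 1/4).
Hamilton's rule with n recipients of equal r: n·r·B > C, so B > C/(n·r) = 0.216/(4·0.25) = 0.216.

0.216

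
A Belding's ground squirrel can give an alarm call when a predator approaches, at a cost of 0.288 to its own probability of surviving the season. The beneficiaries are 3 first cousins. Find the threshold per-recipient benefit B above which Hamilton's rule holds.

r to a first cousin = 1/8 (first cousins share one grandparent pair — two paths of length 4: r = 2·(1/2)^4 = 1/8).
Hamilton's rule with n recipients of equal r: n·r·B > C, so B > C/(n·r) = 0.288/(3·0.125) = 0.768.

0.768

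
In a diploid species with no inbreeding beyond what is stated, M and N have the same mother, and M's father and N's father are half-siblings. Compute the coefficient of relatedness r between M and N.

Relatedness sums over independent paths through distinct common ancestors.
M and N are related in two ways: half-sibs through their shared mother (r = 1/4) and half first cousins through their fathers (r = 1/16).
r = 1/4 + 1/16 = 0.3125.

0.3125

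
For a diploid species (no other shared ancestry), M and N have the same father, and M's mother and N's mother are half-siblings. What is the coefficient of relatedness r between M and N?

Relatedness sums over independent paths through distinct common ancestors.
M and N are related in two ways: half-sibs through their shared father (r = 1/4) and half first cousins through their mothers (r = 1/16).
r = 1/4 + 1/16 = 5/16 = 0.3125.

0.3125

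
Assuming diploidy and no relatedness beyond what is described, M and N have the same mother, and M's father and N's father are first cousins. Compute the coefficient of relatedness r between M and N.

Relatedness sums over independent paths through distinct common ancestors.
M and N are related in two ways: half-sibs through their shared mother (r = 1/4) and second cousins through their fathers (r = 1/32).
r = 1/4 + 1/32 = 9/32 = 0.28125.

0.28125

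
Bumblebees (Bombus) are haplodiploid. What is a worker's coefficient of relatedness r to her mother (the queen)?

One meiotic link between diploid queen and diploid daughter: r = 1/2.

0.5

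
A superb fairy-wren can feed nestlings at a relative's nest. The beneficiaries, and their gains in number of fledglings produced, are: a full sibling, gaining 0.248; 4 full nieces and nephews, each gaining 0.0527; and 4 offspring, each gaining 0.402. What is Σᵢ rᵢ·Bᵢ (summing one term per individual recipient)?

0.9807

r to a full sibling = 0.5 (full sibs share both parents — two paths of length 2: r = 2·(1/2)^2 = 1/2).
r to a full niece or nephew = 0.25 (full aunt/uncle↔niece/nephew: two paths of length 3 through the shared grandparent pair: r = 2·(1/2)^3 = 1/4).
r to an offspring = 1/2 (one parent–offspring link: r = (1/2)^1 = 1/2).
Summing one r·B term per recipient: 1·0.5·0.248 + 4·0.25·0.0527 + 4·0.5·0.402 = 0.9807.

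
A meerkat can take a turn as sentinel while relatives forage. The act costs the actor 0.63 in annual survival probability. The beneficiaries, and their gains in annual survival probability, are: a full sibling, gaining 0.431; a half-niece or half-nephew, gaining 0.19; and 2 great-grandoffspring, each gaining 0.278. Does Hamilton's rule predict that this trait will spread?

Hamilton's rule: the trait is favored when the sum of r·B over every recipient exceeds the actor's cost C.
r to a full sibling = 1/2 (full sibs share both parents — two paths of length 2: r = 2·(1/2)^2 = 1/2).
r to a half-niece or half-nephew = 1/8 (half-aunt/uncle↔niece/nephew: one path of length 3: r = (1/2)^3 = 1/8).
r to a great-grandoffspring = 1/8 (three parent–offspring links: r = (1/2)^3 = 1/8).
Summing one r·B term per recipient: 1·0.5·0.431 + 1·0.125·0.19 + 2·0.125·0.278 = 0.30875.
0.30875 < 0.63: the indirect benefit is less than the cost.

No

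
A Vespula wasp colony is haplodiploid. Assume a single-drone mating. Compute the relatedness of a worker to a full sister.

Haplodiploid full sisters inherit their father's entire haploid genome identically (contributing 1/2) and on average half of their mother's contribution (1/2 · 1/2 = 1/4); r = 1/2 + 1/4 = 3/4.

0.75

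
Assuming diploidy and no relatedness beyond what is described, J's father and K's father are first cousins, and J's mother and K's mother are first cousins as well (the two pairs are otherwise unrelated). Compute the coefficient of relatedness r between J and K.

Relatedness sums over independent paths through distinct common ancestors.
J and K are related in two ways: second cousins through their fathers (r = 1/32) and second cousins through their mothers (r = 1/32).
r = 1/32 + 1/32 = 0.0625.

0.0625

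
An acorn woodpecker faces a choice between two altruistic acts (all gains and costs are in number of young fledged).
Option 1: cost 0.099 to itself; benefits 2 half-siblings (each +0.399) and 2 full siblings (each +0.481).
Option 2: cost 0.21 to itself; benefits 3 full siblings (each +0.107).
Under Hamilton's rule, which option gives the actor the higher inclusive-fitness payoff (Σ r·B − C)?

Option 1: r to a half-sibling = 0.25.
Option 1: r to a full sibling = 0.5.
Option 1: Σ r·B − C = (2·0.25·0.399 + 2·0.5·0.481) − 0.099 = 0.5815.
Option 2: r to a full sibling = 0.5.
Option 2: Σ r·B − C = (3·0.5·0.107) − 0.21 = -0.0495.
Option 1 has the higher net inclusive-fitness payoff.

Option 1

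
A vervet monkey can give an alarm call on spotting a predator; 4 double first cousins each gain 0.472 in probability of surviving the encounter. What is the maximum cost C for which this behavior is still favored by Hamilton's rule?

0.472

r to a double first cousin = 1/4 (double first cousins share both grandparent pairs — four paths of length 4: r = 4·(1/2)^4 = 1/4).
Hamilton's rule: n·r·B > C, so the trait is favored while C < n·r·B = 4·0.25·0.472 = 0.472.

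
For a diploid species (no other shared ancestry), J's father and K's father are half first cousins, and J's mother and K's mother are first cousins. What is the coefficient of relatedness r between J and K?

Independent pedigree routes through distinct common ancestors add.
J and K are related in two ways: half second cousins through their fathers (r = 1/64) and second cousins through their mothers (r = 1/32).
r = 1/64 + 1/32 = 0.046875.

0.046875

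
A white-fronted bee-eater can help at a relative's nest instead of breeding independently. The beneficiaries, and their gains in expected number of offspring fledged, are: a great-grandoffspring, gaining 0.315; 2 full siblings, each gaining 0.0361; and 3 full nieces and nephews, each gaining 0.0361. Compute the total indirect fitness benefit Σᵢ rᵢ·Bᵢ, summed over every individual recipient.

r to a great-grandoffspring = 0.125 (three parent–offspring links: r = (1/2)^3 = 1/8).
r to a full sibling = 0.5 (full sibs share both parents — two paths of length 2: r = 2·(1/2)^2 = 1/2).
r to a full niece or nephew = 1/4 (full aunt/uncle↔niece/nephew: two paths of length 3 through the shared grandparent pair: r = 2·(1/2)^3 = 1/4).
Summing one r·B term per recipient: 1·0.125·0.315 + 2·0.5·0.0361 + 3·0.25·0.0361 = 0.10255.

0.10255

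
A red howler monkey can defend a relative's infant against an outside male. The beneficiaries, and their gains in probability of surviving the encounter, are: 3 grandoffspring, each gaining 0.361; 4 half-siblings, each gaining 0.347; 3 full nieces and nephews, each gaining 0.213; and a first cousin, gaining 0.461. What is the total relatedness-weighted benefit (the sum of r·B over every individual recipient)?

0.835125

r to a grandoffspring = 1/4 (two parent–offspring links: r = (1/2)^2 = 1/4).
r to a half-sibling = 0.25 (half-sibs share one parent — one path of length 2: r = (1/2)^2 = 1/4).
r to a full niece or nephew = 1/4 (full aunt/uncle↔niece/nephew: two paths of length 3 through the shared grandparent pair: r = 2·(1/2)^3 = 1/4).
r to a first cousin = 1/8 (first cousins share one grandparent pair — two paths of length 4: r = 2·(1/2)^4 = 1/8).
Summing one r·B term per recipient: 3·0.25·0.361 + 4·0.25·0.347 + 3·0.25·0.213 + 1·0.125·0.461 = 0.835125.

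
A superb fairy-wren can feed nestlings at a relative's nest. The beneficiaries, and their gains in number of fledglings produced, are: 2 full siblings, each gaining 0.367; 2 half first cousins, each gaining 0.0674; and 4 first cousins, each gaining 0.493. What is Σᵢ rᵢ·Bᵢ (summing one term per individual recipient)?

r to a full sibling = 0.5 (full sibs share both parents — two paths of length 2: r = 2·(1/2)^2 = 1/2).
r to a half first cousin = 0.0625 (half first cousins share one grandparent — one path of length 4: r = (1/2)^4 = 1/16).
r to a first cousin = 0.125 (first cousins share one grandparent pair — two paths of length 4: r = 2·(1/2)^4 = 1/8).
Summing one r·B term per recipient: 2·0.5·0.367 + 2·0.0625·0.0674 + 4·0.125·0.493 = 0.621925.

0.621925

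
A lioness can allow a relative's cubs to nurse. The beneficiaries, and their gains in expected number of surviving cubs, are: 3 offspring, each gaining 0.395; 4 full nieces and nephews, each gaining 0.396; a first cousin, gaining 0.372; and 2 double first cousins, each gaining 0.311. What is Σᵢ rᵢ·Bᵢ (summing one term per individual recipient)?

r to an offspring = 0.5 (one parent–offspring link: r = (1/2)^1 = 1/2).
r to a full niece or nephew = 0.25 (full aunt/uncle↔niece/nephew: two paths of length 3 through the shared grandparent pair: r = 2·(1/2)^3 = 1/4).
r to a first cousin = 1/8 (first cousins share one grandparent pair — two paths of length 4: r = 2·(1/2)^4 = 1/8).
r to a double first cousin = 1/4 (double first cousins share both grandparent pairs — four paths of length 4: r = 4·(1/2)^4 = 1/4).
Summing one r·B term per recipient: 3·0.5·0.395 + 4·0.25·0.396 + 1·0.125·0.372 + 2·0.25·0.311 = 1.1905.

1.1905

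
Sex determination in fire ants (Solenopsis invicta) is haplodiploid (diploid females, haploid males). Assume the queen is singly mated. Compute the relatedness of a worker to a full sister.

Haplodiploid full sisters inherit their father's entire haploid genome identically (contributing 1/2) and on average half of their mother's contribution (1/2 · 1/2 = 1/4); r = 1/2 + 1/4 = 3/4.

0.75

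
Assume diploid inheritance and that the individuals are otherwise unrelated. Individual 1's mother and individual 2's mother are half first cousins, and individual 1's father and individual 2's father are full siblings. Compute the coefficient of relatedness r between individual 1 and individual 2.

Independent pedigree routes through distinct common ancestors add.
Individual 1 and individual 2 are related in two ways: half second cousins through their mothers (r = 1/64) and first cousins through their fathers (r = 1/8).
r = 1/64 + 1/8 = 9/64 = 0.140625.

0.140625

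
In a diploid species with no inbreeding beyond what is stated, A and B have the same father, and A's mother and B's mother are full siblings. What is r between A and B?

0.375

Independent pedigree routes through distinct common ancestors add.
A and B are related in two ways: half-sibs through their shared father (r = 1/4) and first cousins through their mothers (r = 1/8).
r = 1/4 + 1/8 = 3/8 = 0.375.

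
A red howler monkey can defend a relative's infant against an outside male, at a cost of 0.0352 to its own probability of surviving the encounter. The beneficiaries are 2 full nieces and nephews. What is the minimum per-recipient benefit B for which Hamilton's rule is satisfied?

r to a full niece or nephew = 0.25 (full aunt/uncle↔niece/nephew: two paths of length 3 through the shared grandparent pair: r = 2·(1/2)^3 = 1/4).
Hamilton's rule with n recipients of equal r: n·r·B > C, so B > C/(n·r) = 0.0352/(2·0.25) = 0.0704.

0.0704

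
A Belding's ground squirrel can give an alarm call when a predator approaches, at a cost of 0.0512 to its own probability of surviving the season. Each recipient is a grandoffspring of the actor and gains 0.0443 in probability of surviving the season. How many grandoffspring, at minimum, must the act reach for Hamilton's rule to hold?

r to a grandoffspring = 0.25 (two parent–offspring links: r = (1/2)^2 = 1/4).
Hamilton's rule: n·r·B > C  ⇒  n > C/(r·B) = 0.0512/(0.25·0.0443) = 4.623.
The smallest integer exceeding 4.623 is 5.

5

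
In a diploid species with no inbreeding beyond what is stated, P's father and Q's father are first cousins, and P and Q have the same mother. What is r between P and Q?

Wright's path rule: contributions from independent ancestry routes add.
P and Q are related in two ways: second cousins through their fathers (r = 1/32) and half-sibs through their shared mother (r = 1/4).
r = 1/32 + 1/4 = 9/32 = 0.28125.

0.28125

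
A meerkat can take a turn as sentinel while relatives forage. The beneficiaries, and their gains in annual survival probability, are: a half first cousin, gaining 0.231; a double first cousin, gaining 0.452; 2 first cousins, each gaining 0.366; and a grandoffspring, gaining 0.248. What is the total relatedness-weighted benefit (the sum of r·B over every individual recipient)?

0.2809375

r to a half first cousin = 0.0625 (half first cousins share one grandparent — one path of length 4: r = (1/2)^4 = 1/16).
r to a double first cousin = 1/4 (double first cousins share both grandparent pairs — four paths of length 4: r = 4·(1/2)^4 = 1/4).
r to a first cousin = 0.125 (first cousins share one grandparent pair — two paths of length 4: r = 2·(1/2)^4 = 1/8).
r to a grandoffspring = 1/4 (two parent–offspring links: r = (1/2)^2 = 1/4).
Summing one r·B term per recipient: 1·0.0625·0.231 + 1·0.25·0.452 + 2·0.125·0.366 + 1·0.25·0.248 = 0.2809375.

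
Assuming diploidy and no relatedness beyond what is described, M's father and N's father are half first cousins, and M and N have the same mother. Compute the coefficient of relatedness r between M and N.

Independent pedigree routes through distinct common ancestors add.
M and N are related in two ways: half second cousins through their fathers (r = 1/64) and half-sibs through their shared mother (r = 1/4).
r = 1/64 + 1/4 = 17/64 = 0.265625.

0.265625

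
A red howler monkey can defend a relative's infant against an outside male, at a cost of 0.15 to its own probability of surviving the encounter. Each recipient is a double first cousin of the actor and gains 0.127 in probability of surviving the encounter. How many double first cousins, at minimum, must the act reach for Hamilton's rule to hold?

5

r to a double first cousin = 0.25 (double first cousins share both grandparent pairs — four paths of length 4: r = 4·(1/2)^4 = 1/4).
Hamilton's rule: n·r·B > C  ⇒  n > C/(r·B) = 0.15/(0.25·0.127) = 4.724.
The smallest integer exceeding 4.724 is 5.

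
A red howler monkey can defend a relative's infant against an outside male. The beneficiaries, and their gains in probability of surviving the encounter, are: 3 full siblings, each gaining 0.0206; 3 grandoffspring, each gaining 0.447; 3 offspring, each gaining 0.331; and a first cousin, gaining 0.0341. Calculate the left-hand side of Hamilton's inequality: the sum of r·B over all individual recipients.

0.8669125

r to a full sibling = 0.5 (full sibs share both parents — two paths of length 2: r = 2·(1/2)^2 = 1/2).
r to a grandoffspring = 1/4 (two parent–offspring links: r = (1/2)^2 = 1/4).
r to an offspring = 1/2 (one parent–offspring link: r = (1/2)^1 = 1/2).
r to a first cousin = 0.125 (first cousins share one grandparent pair — two paths of length 4: r = 2·(1/2)^4 = 1/8).
Summing one r·B term per recipient: 3·0.5·0.0206 + 3·0.25·0.447 + 3·0.5·0.331 + 1·0.125·0.0341 = 0.8669125.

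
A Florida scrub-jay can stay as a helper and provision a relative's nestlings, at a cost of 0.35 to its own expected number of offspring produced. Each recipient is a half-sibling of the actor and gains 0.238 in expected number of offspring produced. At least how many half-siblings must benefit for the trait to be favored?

6

r to a half-sibling = 1/4 (half-sibs share one parent — one path of length 2: r = (1/2)^2 = 1/4).
Hamilton's rule: n·r·B > C  ⇒  n > C/(r·B) = 0.35/(0.25·0.238) = 5.882.
The smallest integer exceeding 5.882 is 6.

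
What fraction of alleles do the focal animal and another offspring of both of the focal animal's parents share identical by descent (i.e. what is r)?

Each parent–offspring link contributes a factor of 1/2, and independent paths through distinct common ancestors add.
Full sibs share both parents — two paths of length 2: r = 2·(1/2)^2 = 1/2.

0.5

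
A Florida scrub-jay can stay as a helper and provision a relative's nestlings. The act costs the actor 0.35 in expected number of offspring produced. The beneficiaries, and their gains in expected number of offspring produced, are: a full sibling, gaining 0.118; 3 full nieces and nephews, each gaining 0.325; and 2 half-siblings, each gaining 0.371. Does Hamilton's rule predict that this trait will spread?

Yes

Hamilton's rule: the trait is favored when the sum of r·B over every recipient exceeds the actor's cost C.
r to a full sibling = 1/2 (full sibs share both parents — two paths of length 2: r = 2·(1/2)^2 = 1/2).
r to a full niece or nephew = 1/4 (full aunt/uncle↔niece/nephew: two paths of length 3 through the shared grandparent pair: r = 2·(1/2)^3 = 1/4).
r to a half-sibling = 1/4 (half-sibs share one parent — one path of length 2: r = (1/2)^2 = 1/4).
Summing one r·B term per recipient: 1·0.5·0.118 + 3·0.25·0.325 + 2·0.25·0.371 = 0.48825.
0.48825 > 0.35: the indirect benefit exceeds the cost.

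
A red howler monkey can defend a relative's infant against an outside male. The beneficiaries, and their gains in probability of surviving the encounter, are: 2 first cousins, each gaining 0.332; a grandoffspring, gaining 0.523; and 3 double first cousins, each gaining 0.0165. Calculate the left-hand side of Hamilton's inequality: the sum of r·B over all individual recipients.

0.226125

r to a first cousin = 1/8 (first cousins share one grandparent pair — two paths of length 4: r = 2·(1/2)^4 = 1/8).
r to a grandoffspring = 0.25 (two parent–offspring links: r = (1/2)^2 = 1/4).
r to a double first cousin = 0.25 (double first cousins share both grandparent pairs — four paths of length 4: r = 4·(1/2)^4 = 1/4).
Summing one r·B term per recipient: 2·0.125·0.332 + 1·0.25·0.523 + 3·0.25·0.0165 = 0.226125.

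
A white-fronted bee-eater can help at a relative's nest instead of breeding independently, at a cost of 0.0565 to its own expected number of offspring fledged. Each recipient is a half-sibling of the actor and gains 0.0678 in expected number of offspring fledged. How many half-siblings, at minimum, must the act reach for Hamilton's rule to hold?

4

r to a half-sibling = 0.25 (half-sibs share one parent — one path of length 2: r = (1/2)^2 = 1/4).
Hamilton's rule: n·r·B > C  ⇒  n > C/(r·B) = 0.0565/(0.25·0.0678) = 3.333.
The smallest integer exceeding 3.333 is 4.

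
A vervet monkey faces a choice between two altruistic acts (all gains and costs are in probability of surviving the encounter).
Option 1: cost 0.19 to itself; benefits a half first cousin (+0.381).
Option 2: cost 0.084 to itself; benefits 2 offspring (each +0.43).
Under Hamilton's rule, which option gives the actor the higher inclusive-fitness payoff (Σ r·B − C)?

Option 2

Option 1: r to a half first cousin = 0.0625.
Option 1: Σ r·B − C = (1·0.0625·0.381) − 0.19 = -0.1661875.
Option 2: r to an offspring = 0.5.
Option 2: Σ r·B − C = (2·0.5·0.43) − 0.084 = 0.346.
Option 2 has the higher net inclusive-fitness payoff.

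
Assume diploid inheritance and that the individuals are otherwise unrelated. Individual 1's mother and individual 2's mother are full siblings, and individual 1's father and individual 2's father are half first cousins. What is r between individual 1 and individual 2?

0.140625

With two independent routes of shared ancestry, r is the sum of the two contributions.
Individual 1 and individual 2 are related in two ways: first cousins through their mothers (r = 1/8) and half second cousins through their fathers (r = 1/64).
r = 1/8 + 1/64 = 9/64 = 0.140625.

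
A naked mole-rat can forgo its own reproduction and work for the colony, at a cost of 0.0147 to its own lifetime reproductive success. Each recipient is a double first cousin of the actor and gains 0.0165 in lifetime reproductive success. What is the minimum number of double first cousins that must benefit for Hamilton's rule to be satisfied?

r to a double first cousin = 0.25 (double first cousins share both grandparent pairs — four paths of length 4: r = 4·(1/2)^4 = 1/4).
Hamilton's rule: n·r·B > C  ⇒  n > C/(r·B) = 0.0147/(0.25·0.0165) = 3.564.
The smallest integer exceeding 3.564 is 4.

4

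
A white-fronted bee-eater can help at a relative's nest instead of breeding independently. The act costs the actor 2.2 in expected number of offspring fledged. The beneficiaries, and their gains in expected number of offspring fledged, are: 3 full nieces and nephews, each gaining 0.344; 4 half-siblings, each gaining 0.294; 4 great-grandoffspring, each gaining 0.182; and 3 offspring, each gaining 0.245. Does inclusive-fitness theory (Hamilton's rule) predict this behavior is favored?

No

Hamilton's rule: the trait is favored when the sum of r·B over every recipient exceeds the actor's cost C.
r to a full niece or nephew = 1/4 (full aunt/uncle↔niece/nephew: two paths of length 3 through the shared grandparent pair: r = 2·(1/2)^3 = 1/4).
r to a half-sibling = 1/4 (half-sibs share one parent — one path of length 2: r = (1/2)^2 = 1/4).
r to a great-grandoffspring = 1/8 (three parent–offspring links: r = (1/2)^3 = 1/8).
r to an offspring = 0.5 (one parent–offspring link: r = (1/2)^1 = 1/2).
Summing one r·B term per recipient: 3·0.25·0.344 + 4·0.25·0.294 + 4·0.125·0.182 + 3·0.5·0.245 = 1.0105.
1.0105 < 2.2: the indirect benefit is less than the cost.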